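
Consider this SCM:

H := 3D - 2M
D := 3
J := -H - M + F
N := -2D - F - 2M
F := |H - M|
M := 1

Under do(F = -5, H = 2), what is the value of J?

The joint intervention fixes F = -5, H = 2, removing each variable's own equation.
J = -H - M + F  [with H=2, M=1, F=-5]  = -8

-8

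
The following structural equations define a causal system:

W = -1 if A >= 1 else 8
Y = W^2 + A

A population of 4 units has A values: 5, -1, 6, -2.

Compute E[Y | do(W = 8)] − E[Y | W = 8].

3.5

Under do(W=8), W's equation is replaced by W=8 for every unit. Per-unit Y: 69, 63, 70, 62. Mean = 66.
E[Y|W=8] averages over only the 2 units with W=8 (A = -1, -2): Y = 63, 62, mean 62.5.
Difference = 66 − 62.5 = 3.5.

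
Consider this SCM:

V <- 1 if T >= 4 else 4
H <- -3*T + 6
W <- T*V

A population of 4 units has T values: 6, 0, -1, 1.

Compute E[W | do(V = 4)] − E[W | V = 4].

6

do(V=4) breaks V's dependence on T. With V=4 fixed, W across the units is 24, 0, -4, 4, mean 6.
Conditioning on V=4 selects the 3 unit(s) with T ∈ {0, -1, 1}. Their W values: 0, -4, 4. Mean = 0.
Difference = 6 − 0 = 6.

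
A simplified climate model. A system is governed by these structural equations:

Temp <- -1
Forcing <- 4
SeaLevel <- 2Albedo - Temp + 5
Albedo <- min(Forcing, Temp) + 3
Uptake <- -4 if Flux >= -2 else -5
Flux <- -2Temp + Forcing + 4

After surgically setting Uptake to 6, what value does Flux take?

do(Uptake=6) replaces the equation Uptake <- -4 if Flux >= -2 else -5 with the constant Uptake = 6.
Since Flux is not a descendant of the intervened variable, it is unaffected.
Flux = -2Temp + Forcing + 4  [with Temp=-1, Forcing=4]  = 10

10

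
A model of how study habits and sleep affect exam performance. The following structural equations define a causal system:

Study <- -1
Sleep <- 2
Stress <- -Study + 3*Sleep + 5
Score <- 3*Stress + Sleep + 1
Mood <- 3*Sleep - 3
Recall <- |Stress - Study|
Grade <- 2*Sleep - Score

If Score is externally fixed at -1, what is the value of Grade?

5

The intervention breaks the incoming arrows to Score: Score <- 3*Stress + Sleep + 1 no longer applies, and Score = -1.
Grade = 2*Sleep - Score  [with Sleep=2, Score=-1]  = 5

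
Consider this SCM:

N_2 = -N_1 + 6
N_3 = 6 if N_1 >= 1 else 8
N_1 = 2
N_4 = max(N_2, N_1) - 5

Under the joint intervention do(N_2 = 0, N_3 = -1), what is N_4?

-3

Setting N_2 = 0, N_3 = -1 by intervention discards those variables' equations.
N_4 = max(N_2, N_1) - 5  [with N_2=0, N_1=2]  = -3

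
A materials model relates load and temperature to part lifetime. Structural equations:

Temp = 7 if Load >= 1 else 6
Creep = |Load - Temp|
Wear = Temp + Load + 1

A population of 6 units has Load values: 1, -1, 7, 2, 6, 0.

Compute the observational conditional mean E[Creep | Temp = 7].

E[Creep|Temp=7] averages over only the 4 units with Temp=7 (Load = 1, 7, 2, 6): Creep = 6, 0, 5, 1, mean 3.

3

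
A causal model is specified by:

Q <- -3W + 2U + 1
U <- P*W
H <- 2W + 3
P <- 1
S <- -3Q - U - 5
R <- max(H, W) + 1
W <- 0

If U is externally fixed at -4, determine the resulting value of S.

20

The intervention breaks the incoming arrows to U: U <- P*W no longer applies, and U = -4.
Q = -3W + 2U + 1  [with W=0, U=-4]  = -7
S = -3Q - U - 5  [with Q=-7, U=-4]  = 20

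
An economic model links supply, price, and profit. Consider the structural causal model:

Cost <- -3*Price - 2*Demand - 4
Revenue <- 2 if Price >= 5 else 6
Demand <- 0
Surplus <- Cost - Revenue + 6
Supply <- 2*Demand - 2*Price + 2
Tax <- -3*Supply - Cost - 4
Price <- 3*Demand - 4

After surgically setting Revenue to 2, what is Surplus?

12

Under do(Revenue=2), the mechanism Revenue <- 2 if Price >= 5 else 6 is discarded; Revenue is fixed at 2.
Price = 3*Demand - 4  [with Demand=0]  = -4
Cost = -3*Price - 2*Demand - 4  [with Price=-4, Demand=0]  = 8
Surplus = Cost - Revenue + 6  [with Cost=8, Revenue=2]  = 12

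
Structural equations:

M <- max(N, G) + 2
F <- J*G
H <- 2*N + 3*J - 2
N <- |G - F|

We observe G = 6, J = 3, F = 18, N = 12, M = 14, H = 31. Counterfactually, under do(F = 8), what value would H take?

11

The intervention breaks the incoming arrows to F: F <- J*G no longer applies, and F = 8.
N = |G - F|  [with G=6, F=8]  = 2
H = 2*N + 3*J - 2  [with N=2, J=3]  = 11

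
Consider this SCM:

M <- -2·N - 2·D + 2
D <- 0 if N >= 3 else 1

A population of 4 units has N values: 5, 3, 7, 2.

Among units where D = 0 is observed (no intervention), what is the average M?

-8

Conditioning on D=0 selects the 3 unit(s) with N ∈ {5, 3, 7}. Their M values: -8, -4, -12. Mean = -8.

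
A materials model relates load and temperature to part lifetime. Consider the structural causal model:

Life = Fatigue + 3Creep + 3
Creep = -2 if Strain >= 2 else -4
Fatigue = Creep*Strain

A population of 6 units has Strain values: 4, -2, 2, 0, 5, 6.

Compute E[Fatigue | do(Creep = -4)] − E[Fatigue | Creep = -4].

Every unit gets Creep=-4 under the intervention. Fatigue values become -16, 8, -8, 0, -20, -24; E[Fatigue|do(Creep=-4)] = -10.
Conditioning on Creep=-4 selects the 2 unit(s) with Strain ∈ {-2, 0}. Their Fatigue values: 8, 0. Mean = 4.
Difference = -10 − 4 = -14.

-14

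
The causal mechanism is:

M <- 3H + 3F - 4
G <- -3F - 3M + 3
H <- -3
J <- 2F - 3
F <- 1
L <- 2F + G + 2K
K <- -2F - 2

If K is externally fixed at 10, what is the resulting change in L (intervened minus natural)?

Under do(K=10), the mechanism K <- -2F - 2 is discarded; K is fixed at 10.
M = 3H + 3F - 4  [with H=-3, F=1]  = -10
G = -3F - 3M + 3  [with F=1, M=-10]  = 30
L = 2F + G + 2K  [with F=1, G=30, K=10]  = 52
Without intervention: M = 3H + 3F - 4  [with H=-3, F=1]  = -10; K = -2F - 2  [with F=1]  = -4; G = -3F - 3M + 3  [with F=1, M=-10]  = 30; L = 2F + G + 2K  [with F=1, G=30, K=-4]  = 24.
Change = 52 − 24 = 28.

28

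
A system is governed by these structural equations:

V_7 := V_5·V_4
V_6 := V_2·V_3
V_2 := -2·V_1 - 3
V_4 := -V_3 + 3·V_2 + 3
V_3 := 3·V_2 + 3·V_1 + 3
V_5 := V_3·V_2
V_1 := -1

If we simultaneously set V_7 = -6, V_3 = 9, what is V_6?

-9

Setting V_7 = -6, V_3 = 9 by intervention discards those variables' equations.
V_2 = -2·V_1 - 3  [with V_1=-1]  = -1
V_6 = V_2·V_3  [with V_2=-1, V_3=9]  = -9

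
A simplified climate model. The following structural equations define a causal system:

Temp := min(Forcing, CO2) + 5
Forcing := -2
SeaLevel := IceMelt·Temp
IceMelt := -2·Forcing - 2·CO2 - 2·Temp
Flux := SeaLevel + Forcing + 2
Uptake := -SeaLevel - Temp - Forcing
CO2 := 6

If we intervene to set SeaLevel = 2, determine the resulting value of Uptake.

Under do(SeaLevel=2), the mechanism SeaLevel := IceMelt·Temp is discarded; SeaLevel is fixed at 2.
Temp = min(Forcing, CO2) + 5  [with Forcing=-2, CO2=6]  = 3
Uptake = -SeaLevel - Temp - Forcing  [with SeaLevel=2, Temp=3, Forcing=-2]  = -3

-3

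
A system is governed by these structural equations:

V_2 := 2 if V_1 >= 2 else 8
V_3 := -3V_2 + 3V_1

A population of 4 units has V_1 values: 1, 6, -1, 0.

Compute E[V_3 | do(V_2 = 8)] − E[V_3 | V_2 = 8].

4.5

The intervention sets V_2=8 in all 4 units regardless of V_1. Recomputing V_3 per unit gives -21, -6, -27, -24; average -19.5.
Conditioning on V_2=8 selects the 3 unit(s) with V_1 ∈ {1, -1, 0}. Their V_3 values: -21, -27, -24. Mean = -24.
Difference = -19.5 − (-24) = 4.5.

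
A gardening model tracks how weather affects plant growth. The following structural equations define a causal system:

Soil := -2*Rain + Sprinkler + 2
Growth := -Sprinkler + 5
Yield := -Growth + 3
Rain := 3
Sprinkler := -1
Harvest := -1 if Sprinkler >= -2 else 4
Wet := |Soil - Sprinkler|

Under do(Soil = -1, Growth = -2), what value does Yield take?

5

Setting Soil = -1, Growth = -2 by intervention discards those variables' equations.
Yield = -Growth + 3  [with Growth=-2]  = 5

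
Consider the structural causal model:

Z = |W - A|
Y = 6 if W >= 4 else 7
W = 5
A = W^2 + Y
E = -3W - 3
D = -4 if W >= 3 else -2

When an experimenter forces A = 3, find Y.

Under do(A=3), the mechanism A = W^2 + Y is discarded; A is fixed at 3.
Since Y is not a descendant of the intervened variable, it is unaffected.
Y = 6 if W >= 4 else 7  [with W=5]  = 6

6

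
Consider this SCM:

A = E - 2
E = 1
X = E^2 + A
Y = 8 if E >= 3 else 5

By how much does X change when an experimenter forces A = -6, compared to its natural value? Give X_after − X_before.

-5

The intervention breaks the incoming arrows to A: A = E - 2 no longer applies, and A = -6.
X = E^2 + A  [with E=1, A=-6]  = -5
Without intervention: A = E - 2  [with E=1]  = -1; X = E^2 + A  [with E=1, A=-1]  = 0.
Change = -5 − 0 = -5.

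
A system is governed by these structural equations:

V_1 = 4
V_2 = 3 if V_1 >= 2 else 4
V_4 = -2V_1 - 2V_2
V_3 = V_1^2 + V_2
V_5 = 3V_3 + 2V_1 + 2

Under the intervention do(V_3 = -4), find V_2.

3

Under do(V_3=-4), the mechanism V_3 = V_1^2 + V_2 is discarded; V_3 is fixed at -4.
Since V_2 is not a descendant of the intervened variable, it is unaffected.
V_2 = 3 if V_1 >= 2 else 4  [with V_1=4]  = 3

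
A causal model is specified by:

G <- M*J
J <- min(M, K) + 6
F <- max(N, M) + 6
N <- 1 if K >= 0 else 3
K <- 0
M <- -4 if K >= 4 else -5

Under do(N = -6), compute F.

Under do(N=-6), the mechanism N <- 1 if K >= 0 else 3 is discarded; N is fixed at -6.
M = -4 if K >= 4 else -5  [with K=0]  = -5
F = max(N, M) + 6  [with N=-6, M=-5]  = 1

1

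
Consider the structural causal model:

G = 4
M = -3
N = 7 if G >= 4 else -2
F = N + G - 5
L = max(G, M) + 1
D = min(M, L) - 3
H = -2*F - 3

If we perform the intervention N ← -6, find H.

The intervention breaks the incoming arrows to N: N = 7 if G >= 4 else -2 no longer applies, and N = -6.
F = N + G - 5  [with N=-6, G=4]  = -7
H = -2*F - 3  [with F=-7]  = 11

11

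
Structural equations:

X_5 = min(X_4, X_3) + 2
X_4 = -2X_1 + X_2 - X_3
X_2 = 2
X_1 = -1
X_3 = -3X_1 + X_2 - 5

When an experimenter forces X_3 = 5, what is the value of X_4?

The intervention breaks the incoming arrows to X_3: X_3 = -3X_1 + X_2 - 5 no longer applies, and X_3 = 5.
X_4 = -2X_1 + X_2 - X_3  [with X_1=-1, X_2=2, X_3=5]  = -1

-1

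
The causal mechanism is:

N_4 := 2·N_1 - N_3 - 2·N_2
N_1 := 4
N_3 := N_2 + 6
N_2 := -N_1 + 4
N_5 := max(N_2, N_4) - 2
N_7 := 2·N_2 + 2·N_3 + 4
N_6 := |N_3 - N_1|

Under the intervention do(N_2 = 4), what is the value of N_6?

Under do(N_2=4), the mechanism N_2 := -N_1 + 4 is discarded; N_2 is fixed at 4.
N_3 = N_2 + 6  [with N_2=4]  = 10
N_6 = |N_3 - N_1|  [with N_3=10, N_1=4]  = 6

6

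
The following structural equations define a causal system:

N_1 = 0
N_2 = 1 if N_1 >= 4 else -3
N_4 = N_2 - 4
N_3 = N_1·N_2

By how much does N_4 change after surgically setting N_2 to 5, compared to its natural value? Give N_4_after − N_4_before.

8

Under do(N_2=5), the mechanism N_2 = 1 if N_1 >= 4 else -3 is discarded; N_2 is fixed at 5.
N_4 = N_2 - 4  [with N_2=5]  = 1
Without intervention: N_2 = 1 if N_1 >= 4 else -3  [with N_1=0]  = -3; N_4 = N_2 - 4  [with N_2=-3]  = -7.
Change = 1 − (-7) = 8.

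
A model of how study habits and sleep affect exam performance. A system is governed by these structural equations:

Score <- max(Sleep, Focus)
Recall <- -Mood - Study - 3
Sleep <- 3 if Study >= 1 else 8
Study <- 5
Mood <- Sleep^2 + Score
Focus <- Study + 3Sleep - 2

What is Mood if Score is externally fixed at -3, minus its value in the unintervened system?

-15

Intervening sets Score = -3 and removes its equation (Score <- max(Sleep, Focus)).
Sleep = 3 if Study >= 1 else 8  [with Study=5]  = 3
Mood = Sleep^2 + Score  [with Sleep=3, Score=-3]  = 6
Without intervention: Sleep = 3 if Study >= 1 else 8  [with Study=5]  = 3; Focus = Study + 3Sleep - 2  [with Study=5, Sleep=3]  = 12; Score = max(Sleep, Focus)  [with Sleep=3, Focus=12]  = 12; Mood = Sleep^2 + Score  [with Sleep=3, Score=12]  = 21.
Change = 6 − 21 = -15.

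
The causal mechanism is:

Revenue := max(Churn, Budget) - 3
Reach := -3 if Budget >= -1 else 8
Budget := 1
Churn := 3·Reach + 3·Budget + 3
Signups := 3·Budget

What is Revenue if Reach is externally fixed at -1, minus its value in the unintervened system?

2

do(Reach=-1) replaces the equation Reach := -3 if Budget >= -1 else 8 with the constant Reach = -1.
Churn = 3·Reach + 3·Budget + 3  [with Reach=-1, Budget=1]  = 3
Revenue = max(Churn, Budget) - 3  [with Churn=3, Budget=1]  = 0
Without intervention: Reach = -3 if Budget >= -1 else 8  [with Budget=1]  = -3; Churn = 3·Reach + 3·Budget + 3  [with Reach=-3, Budget=1]  = -3; Revenue = max(Churn, Budget) - 3  [with Churn=-3, Budget=1]  = -2.
Change = 0 − (-2) = 2.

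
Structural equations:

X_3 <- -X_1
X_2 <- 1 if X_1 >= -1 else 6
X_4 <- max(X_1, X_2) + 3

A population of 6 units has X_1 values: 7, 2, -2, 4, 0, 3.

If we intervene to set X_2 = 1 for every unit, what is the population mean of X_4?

6

do(X_2=1) breaks X_2's dependence on X_1. With X_2=1 fixed, X_4 across the units is 10, 5, 4, 7, 4, 6, mean 6.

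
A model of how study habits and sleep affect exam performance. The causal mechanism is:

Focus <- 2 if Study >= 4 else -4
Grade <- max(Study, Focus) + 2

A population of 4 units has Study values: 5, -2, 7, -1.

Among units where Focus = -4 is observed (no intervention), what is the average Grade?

E[Grade|Focus=-4] averages over only the 2 units with Focus=-4 (Study = -2, -1): Grade = 0, 1, mean 0.5.

0.5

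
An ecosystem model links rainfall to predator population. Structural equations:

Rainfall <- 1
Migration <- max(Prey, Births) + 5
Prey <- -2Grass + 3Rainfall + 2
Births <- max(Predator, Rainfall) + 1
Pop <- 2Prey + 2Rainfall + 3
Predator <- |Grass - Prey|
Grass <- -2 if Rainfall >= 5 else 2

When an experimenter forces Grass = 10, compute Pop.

Under do(Grass=10), the mechanism Grass <- -2 if Rainfall >= 5 else 2 is discarded; Grass is fixed at 10.
Prey = -2Grass + 3Rainfall + 2  [with Grass=10, Rainfall=1]  = -15
Pop = 2Prey + 2Rainfall + 3  [with Prey=-15, Rainfall=1]  = -25

-25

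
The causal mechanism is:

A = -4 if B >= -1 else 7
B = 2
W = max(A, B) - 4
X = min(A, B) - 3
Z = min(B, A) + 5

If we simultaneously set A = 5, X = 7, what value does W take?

The joint intervention fixes A = 5, X = 7, removing each variable's own equation.
W = max(A, B) - 4  [with A=5, B=2]  = 1

1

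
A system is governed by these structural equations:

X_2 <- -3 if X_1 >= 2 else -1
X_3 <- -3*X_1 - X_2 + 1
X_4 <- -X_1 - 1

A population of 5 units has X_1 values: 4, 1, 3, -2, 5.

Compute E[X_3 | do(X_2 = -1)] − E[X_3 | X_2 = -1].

do(X_2=-1) breaks X_2's dependence on X_1. With X_2=-1 fixed, X_3 across the units is -10, -1, -7, 8, -13, mean -4.6.
Conditioning on X_2=-1 selects the 2 unit(s) with X_1 ∈ {1, -2}. Their X_3 values: -1, 8. Mean = 3.5.
Difference = -4.6 − 3.5 = -8.1.

-8.1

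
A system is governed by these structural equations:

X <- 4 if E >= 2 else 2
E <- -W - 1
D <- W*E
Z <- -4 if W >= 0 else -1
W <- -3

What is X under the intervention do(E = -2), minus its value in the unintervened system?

Under do(E=-2), the mechanism E <- -W - 1 is discarded; E is fixed at -2.
X = 4 if E >= 2 else 2  [with E=-2]  = 2
Without intervention: E = -W - 1  [with W=-3]  = 2; X = 4 if E >= 2 else 2  [with E=2]  = 4.
Change = 2 − 4 = -2.

-2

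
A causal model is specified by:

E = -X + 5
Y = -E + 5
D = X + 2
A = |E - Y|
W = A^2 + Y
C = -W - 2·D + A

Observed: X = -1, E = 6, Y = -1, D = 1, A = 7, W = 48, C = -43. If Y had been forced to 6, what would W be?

The intervention breaks the incoming arrows to Y: Y = -E + 5 no longer applies, and Y = 6.
E = -X + 5  [with X=-1]  = 6
A = |E - Y|  [with E=6, Y=6]  = 0
W = A^2 + Y  [with A=0, Y=6]  = 6

6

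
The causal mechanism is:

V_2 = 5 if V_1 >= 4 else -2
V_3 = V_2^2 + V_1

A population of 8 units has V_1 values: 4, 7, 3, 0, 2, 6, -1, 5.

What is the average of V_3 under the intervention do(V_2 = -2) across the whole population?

7.25

The intervention sets V_2=-2 in all 8 units regardless of V_1. Recomputing V_3 per unit gives 8, 11, 7, 4, 6, 10, 3, 9; average 7.25.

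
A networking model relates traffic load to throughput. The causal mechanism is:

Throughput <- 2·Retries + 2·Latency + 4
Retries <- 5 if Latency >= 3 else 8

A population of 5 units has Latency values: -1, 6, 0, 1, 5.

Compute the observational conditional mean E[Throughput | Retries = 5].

Observing Retries=5 restricts to units where Retries's equation naturally yields 5: Latency ∈ {6, 5}. In that subpopulation Throughput = 26, 24, mean 25.

25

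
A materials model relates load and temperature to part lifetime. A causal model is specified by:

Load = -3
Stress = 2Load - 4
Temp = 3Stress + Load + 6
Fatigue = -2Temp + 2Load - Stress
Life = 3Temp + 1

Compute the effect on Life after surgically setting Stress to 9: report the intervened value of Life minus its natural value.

do(Stress=9) replaces the equation Stress = 2Load - 4 with the constant Stress = 9.
Temp = 3Stress + Load + 6  [with Stress=9, Load=-3]  = 30
Life = 3Temp + 1  [with Temp=30]  = 91
Without intervention: Stress = 2Load - 4  [with Load=-3]  = -10; Temp = 3Stress + Load + 6  [with Stress=-10, Load=-3]  = -27; Life = 3Temp + 1  [with Temp=-27]  = -80.
Change = 91 − (-80) = 171.

171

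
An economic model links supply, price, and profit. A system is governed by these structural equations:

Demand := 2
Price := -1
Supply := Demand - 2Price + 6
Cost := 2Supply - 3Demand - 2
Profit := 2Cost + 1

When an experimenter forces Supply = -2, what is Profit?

do(Supply=-2) replaces the equation Supply := Demand - 2Price + 6 with the constant Supply = -2.
Cost = 2Supply - 3Demand - 2  [with Supply=-2, Demand=2]  = -12
Profit = 2Cost + 1  [with Cost=-12]  = -23

-23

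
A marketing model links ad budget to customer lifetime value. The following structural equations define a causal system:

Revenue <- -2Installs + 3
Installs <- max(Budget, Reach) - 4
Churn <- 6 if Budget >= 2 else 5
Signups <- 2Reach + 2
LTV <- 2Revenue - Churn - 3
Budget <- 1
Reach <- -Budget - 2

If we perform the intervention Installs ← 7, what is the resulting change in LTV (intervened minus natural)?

The intervention breaks the incoming arrows to Installs: Installs <- max(Budget, Reach) - 4 no longer applies, and Installs = 7.
Churn = 6 if Budget >= 2 else 5  [with Budget=1]  = 5
Revenue = -2Installs + 3  [with Installs=7]  = -11
LTV = 2Revenue - Churn - 3  [with Revenue=-11, Churn=5]  = -30
Without intervention: Reach = -Budget - 2  [with Budget=1]  = -3; Installs = max(Budget, Reach) - 4  [with Budget=1, Reach=-3]  = -3; Churn = 6 if Budget >= 2 else 5  [with Budget=1]  = 5; Revenue = -2Installs + 3  [with Installs=-3]  = 9; LTV = 2Revenue - Churn - 3  [with Revenue=9, Churn=5]  = 10.
Change = -30 − 10 = -40.

-40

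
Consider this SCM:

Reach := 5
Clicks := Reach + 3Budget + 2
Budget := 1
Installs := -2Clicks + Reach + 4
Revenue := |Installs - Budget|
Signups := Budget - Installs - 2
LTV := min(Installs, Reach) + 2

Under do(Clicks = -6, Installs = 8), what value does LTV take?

Under do(Clicks = -6, Installs = 8), each intervened variable's structural equation is replaced by its fixed value.
LTV = min(Installs, Reach) + 2  [with Installs=8, Reach=5]  = 7

7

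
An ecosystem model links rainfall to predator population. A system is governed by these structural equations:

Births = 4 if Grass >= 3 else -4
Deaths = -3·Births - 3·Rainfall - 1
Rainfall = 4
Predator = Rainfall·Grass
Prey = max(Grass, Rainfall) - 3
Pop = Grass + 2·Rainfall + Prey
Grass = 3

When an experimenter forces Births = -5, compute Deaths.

2

The intervention breaks the incoming arrows to Births: Births = 4 if Grass >= 3 else -4 no longer applies, and Births = -5.
Deaths = -3·Births - 3·Rainfall - 1  [with Births=-5, Rainfall=4]  = 2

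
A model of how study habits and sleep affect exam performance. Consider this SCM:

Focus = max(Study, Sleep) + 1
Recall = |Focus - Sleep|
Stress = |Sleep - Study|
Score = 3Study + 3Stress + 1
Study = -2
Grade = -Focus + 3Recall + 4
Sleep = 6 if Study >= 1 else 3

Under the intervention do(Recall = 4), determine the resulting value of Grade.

12

Intervening sets Recall = 4 and removes its equation (Recall = |Focus - Sleep|).
Sleep = 6 if Study >= 1 else 3  [with Study=-2]  = 3
Focus = max(Study, Sleep) + 1  [with Study=-2, Sleep=3]  = 4
Grade = -Focus + 3Recall + 4  [with Focus=4, Recall=4]  = 12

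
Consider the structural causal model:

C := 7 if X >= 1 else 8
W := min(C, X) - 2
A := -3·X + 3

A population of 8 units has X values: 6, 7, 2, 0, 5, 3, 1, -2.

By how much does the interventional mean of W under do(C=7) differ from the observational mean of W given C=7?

-1.25

Under do(C=7), C's equation is replaced by C=7 for every unit. Per-unit W: 4, 5, 0, -2, 3, 1, -1, -4. Mean = 0.75.
E[W|C=7] averages over only the 6 units with C=7 (X = 6, 7, 2, 5, 3, 1): W = 4, 5, 0, 3, 1, -1, mean 2.
Difference = 0.75 − 2 = -1.25.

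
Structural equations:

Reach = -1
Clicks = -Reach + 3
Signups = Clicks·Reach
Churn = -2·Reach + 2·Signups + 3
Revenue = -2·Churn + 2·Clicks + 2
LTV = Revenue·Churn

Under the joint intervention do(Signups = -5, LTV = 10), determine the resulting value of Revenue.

The joint intervention fixes Signups = -5, LTV = 10, removing each variable's own equation.
Clicks = -Reach + 3  [with Reach=-1]  = 4
Churn = -2·Reach + 2·Signups + 3  [with Reach=-1, Signups=-5]  = -5
Revenue = -2·Churn + 2·Clicks + 2  [with Churn=-5, Clicks=4]  = 20

20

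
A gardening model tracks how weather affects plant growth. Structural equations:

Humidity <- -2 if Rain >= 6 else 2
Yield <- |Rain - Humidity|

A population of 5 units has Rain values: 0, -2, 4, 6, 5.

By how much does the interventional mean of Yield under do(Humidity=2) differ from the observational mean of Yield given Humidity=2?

0.25

Under do(Humidity=2), Humidity's equation is replaced by Humidity=2 for every unit. Per-unit Yield: 2, 4, 2, 4, 3. Mean = 3.
Observing Humidity=2 restricts to units where Humidity's equation naturally yields 2: Rain ∈ {0, -2, 4, 5}. In that subpopulation Yield = 2, 4, 2, 3, mean 2.75.
Difference = 3 − 2.75 = 0.25.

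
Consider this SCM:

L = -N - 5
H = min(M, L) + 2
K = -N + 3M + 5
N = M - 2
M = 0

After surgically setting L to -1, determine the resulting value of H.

The intervention breaks the incoming arrows to L: L = -N - 5 no longer applies, and L = -1.
H = min(M, L) + 2  [with M=0, L=-1]  = 1

1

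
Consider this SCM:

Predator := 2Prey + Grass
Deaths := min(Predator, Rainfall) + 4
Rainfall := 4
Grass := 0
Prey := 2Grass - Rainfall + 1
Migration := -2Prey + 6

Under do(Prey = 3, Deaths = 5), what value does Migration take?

0

Setting Prey = 3, Deaths = 5 by intervention discards those variables' equations.
Migration = -2Prey + 6  [with Prey=3]  = 0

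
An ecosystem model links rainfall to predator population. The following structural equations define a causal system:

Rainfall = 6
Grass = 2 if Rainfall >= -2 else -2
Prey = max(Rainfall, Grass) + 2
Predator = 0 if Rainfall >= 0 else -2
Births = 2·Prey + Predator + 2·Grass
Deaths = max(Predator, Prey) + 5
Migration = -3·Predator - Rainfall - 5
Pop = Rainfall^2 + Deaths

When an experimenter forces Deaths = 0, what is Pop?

Intervening sets Deaths = 0 and removes its equation (Deaths = max(Predator, Prey) + 5).
Pop = Rainfall^2 + Deaths  [with Rainfall=6, Deaths=0]  = 36

36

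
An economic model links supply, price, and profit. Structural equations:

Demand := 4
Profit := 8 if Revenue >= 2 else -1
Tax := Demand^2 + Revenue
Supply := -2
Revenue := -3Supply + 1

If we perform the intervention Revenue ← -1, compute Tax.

The intervention breaks the incoming arrows to Revenue: Revenue := -3Supply + 1 no longer applies, and Revenue = -1.
Tax = Demand^2 + Revenue  [with Demand=4, Revenue=-1]  = 15

15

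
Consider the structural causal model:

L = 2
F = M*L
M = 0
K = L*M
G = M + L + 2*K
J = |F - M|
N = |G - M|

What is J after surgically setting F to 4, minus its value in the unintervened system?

4

The intervention breaks the incoming arrows to F: F = M*L no longer applies, and F = 4.
J = |F - M|  [with F=4, M=0]  = 4
Without intervention: F = M*L  [with M=0, L=2]  = 0; J = |F - M|  [with F=0, M=0]  = 0.
Change = 4 − 0 = 4.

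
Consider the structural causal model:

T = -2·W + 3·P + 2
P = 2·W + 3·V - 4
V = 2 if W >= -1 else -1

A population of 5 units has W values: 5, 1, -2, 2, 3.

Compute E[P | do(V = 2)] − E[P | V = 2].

-1.9

Every unit gets V=2 under the intervention. P values become 12, 4, -2, 6, 8; E[P|do(V=2)] = 5.6.
Conditioning on V=2 selects the 4 unit(s) with W ∈ {5, 1, 2, 3}. Their P values: 12, 4, 6, 8. Mean = 7.5.
Difference = 5.6 − 7.5 = -1.9.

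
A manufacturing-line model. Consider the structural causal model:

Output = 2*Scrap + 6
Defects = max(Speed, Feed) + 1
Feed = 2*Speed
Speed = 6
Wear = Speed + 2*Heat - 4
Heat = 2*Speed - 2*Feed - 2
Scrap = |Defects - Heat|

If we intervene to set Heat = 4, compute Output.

24

The intervention breaks the incoming arrows to Heat: Heat = 2*Speed - 2*Feed - 2 no longer applies, and Heat = 4.
Feed = 2*Speed  [with Speed=6]  = 12
Defects = max(Speed, Feed) + 1  [with Speed=6, Feed=12]  = 13
Scrap = |Defects - Heat|  [with Defects=13, Heat=4]  = 9
Output = 2*Scrap + 6  [with Scrap=9]  = 24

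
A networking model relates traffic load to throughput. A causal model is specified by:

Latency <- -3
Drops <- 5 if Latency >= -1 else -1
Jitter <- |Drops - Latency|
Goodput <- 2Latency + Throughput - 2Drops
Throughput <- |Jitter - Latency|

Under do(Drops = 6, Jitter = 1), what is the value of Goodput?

-14

Under do(Drops = 6, Jitter = 1), each intervened variable's structural equation is replaced by its fixed value.
Throughput = |Jitter - Latency|  [with Jitter=1, Latency=-3]  = 4
Goodput = 2Latency + Throughput - 2Drops  [with Latency=-3, Throughput=4, Drops=6]  = -14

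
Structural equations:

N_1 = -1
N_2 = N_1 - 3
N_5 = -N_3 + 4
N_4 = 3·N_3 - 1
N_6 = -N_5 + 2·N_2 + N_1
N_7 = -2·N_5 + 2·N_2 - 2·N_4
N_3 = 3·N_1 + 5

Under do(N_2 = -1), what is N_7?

Under do(N_2=-1), the mechanism N_2 = N_1 - 3 is discarded; N_2 is fixed at -1.
N_3 = 3·N_1 + 5  [with N_1=-1]  = 2
N_4 = 3·N_3 - 1  [with N_3=2]  = 5
N_5 = -N_3 + 4  [with N_3=2]  = 2
N_7 = -2·N_5 + 2·N_2 - 2·N_4  [with N_5=2, N_2=-1, N_4=5]  = -16

-16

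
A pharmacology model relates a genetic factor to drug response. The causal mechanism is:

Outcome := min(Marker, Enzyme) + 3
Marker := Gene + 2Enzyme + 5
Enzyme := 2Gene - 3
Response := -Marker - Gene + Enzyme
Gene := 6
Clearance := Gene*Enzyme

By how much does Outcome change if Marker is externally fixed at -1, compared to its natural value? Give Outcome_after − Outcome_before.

The intervention breaks the incoming arrows to Marker: Marker := Gene + 2Enzyme + 5 no longer applies, and Marker = -1.
Enzyme = 2Gene - 3  [with Gene=6]  = 9
Outcome = min(Marker, Enzyme) + 3  [with Marker=-1, Enzyme=9]  = 2
Without intervention: Enzyme = 2Gene - 3  [with Gene=6]  = 9; Marker = Gene + 2Enzyme + 5  [with Gene=6, Enzyme=9]  = 29; Outcome = min(Marker, Enzyme) + 3  [with Marker=29, Enzyme=9]  = 12.
Change = 2 − 12 = -10.

-10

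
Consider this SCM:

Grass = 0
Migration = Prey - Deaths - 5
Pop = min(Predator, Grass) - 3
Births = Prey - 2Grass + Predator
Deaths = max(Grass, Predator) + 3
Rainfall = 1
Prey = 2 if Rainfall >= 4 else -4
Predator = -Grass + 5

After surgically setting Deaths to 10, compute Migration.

Intervening sets Deaths = 10 and removes its equation (Deaths = max(Grass, Predator) + 3).
Prey = 2 if Rainfall >= 4 else -4  [with Rainfall=1]  = -4
Migration = Prey - Deaths - 5  [with Prey=-4, Deaths=10]  = -19

-19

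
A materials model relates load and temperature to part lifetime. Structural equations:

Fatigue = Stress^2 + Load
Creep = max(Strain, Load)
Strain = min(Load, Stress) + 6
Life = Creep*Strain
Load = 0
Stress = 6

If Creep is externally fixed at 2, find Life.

Under do(Creep=2), the mechanism Creep = max(Strain, Load) is discarded; Creep is fixed at 2.
Strain = min(Load, Stress) + 6  [with Load=0, Stress=6]  = 6
Life = Creep*Strain  [with Creep=2, Strain=6]  = 12

12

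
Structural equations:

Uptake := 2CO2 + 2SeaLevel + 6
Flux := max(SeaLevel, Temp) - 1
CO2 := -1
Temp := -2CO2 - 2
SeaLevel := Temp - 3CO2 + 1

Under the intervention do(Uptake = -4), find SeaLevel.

do(Uptake=-4) replaces the equation Uptake := 2CO2 + 2SeaLevel + 6 with the constant Uptake = -4.
SeaLevel is not downstream of the intervention, so its value is determined by the original equations.
Temp = -2CO2 - 2  [with CO2=-1]  = 0
SeaLevel = Temp - 3CO2 + 1  [with Temp=0, CO2=-1]  = 4

4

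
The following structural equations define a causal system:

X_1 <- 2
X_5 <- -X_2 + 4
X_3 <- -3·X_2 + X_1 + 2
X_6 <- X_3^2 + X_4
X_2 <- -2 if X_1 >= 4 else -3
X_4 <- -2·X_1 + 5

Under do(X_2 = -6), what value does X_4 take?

1

Under do(X_2=-6), the mechanism X_2 <- -2 if X_1 >= 4 else -3 is discarded; X_2 is fixed at -6.
Since X_4 is not a descendant of the intervened variable, it is unaffected.
X_4 = -2·X_1 + 5  [with X_1=2]  = 1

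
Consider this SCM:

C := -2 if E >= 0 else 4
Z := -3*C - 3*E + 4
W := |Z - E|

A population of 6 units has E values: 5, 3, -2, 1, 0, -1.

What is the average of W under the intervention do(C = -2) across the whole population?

10

Every unit gets C=-2 under the intervention. W values become 10, 2, 18, 6, 10, 14; E[W|do(C=-2)] = 10.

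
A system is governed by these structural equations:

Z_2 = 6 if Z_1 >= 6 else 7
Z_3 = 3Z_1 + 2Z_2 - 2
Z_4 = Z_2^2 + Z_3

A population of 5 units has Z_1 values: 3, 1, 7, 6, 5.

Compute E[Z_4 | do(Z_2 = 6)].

59.2

The intervention sets Z_2=6 in all 5 units regardless of Z_1. Recomputing Z_4 per unit gives 55, 49, 67, 64, 61; average 59.2.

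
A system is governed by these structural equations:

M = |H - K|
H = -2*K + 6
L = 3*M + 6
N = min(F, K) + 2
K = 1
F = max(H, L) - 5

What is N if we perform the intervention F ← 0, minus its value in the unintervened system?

-1

The intervention breaks the incoming arrows to F: F = max(H, L) - 5 no longer applies, and F = 0.
N = min(F, K) + 2  [with F=0, K=1]  = 2
Without intervention: H = -2*K + 6  [with K=1]  = 4; M = |H - K|  [with H=4, K=1]  = 3; L = 3*M + 6  [with M=3]  = 15; F = max(H, L) - 5  [with H=4, L=15]  = 10; N = min(F, K) + 2  [with F=10, K=1]  = 3.
Change = 2 − 3 = -1.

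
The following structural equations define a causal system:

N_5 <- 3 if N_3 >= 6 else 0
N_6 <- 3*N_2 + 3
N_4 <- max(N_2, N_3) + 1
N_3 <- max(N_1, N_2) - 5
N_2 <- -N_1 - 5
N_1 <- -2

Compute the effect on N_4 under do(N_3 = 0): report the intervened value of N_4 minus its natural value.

3

The intervention breaks the incoming arrows to N_3: N_3 <- max(N_1, N_2) - 5 no longer applies, and N_3 = 0.
N_2 = -N_1 - 5  [with N_1=-2]  = -3
N_4 = max(N_2, N_3) + 1  [with N_2=-3, N_3=0]  = 1
Without intervention: N_2 = -N_1 - 5  [with N_1=-2]  = -3; N_3 = max(N_1, N_2) - 5  [with N_1=-2, N_2=-3]  = -7; N_4 = max(N_2, N_3) + 1  [with N_2=-3, N_3=-7]  = -2.
Change = 1 − (-2) = 3.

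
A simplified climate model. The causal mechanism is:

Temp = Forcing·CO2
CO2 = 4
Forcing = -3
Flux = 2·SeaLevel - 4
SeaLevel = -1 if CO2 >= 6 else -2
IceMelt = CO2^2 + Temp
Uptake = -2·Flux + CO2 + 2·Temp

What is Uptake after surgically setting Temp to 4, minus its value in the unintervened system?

The intervention breaks the incoming arrows to Temp: Temp = Forcing·CO2 no longer applies, and Temp = 4.
SeaLevel = -1 if CO2 >= 6 else -2  [with CO2=4]  = -2
Flux = 2·SeaLevel - 4  [with SeaLevel=-2]  = -8
Uptake = -2·Flux + CO2 + 2·Temp  [with Flux=-8, CO2=4, Temp=4]  = 28
Without intervention: Temp = Forcing·CO2  [with Forcing=-3, CO2=4]  = -12; SeaLevel = -1 if CO2 >= 6 else -2  [with CO2=4]  = -2; Flux = 2·SeaLevel - 4  [with SeaLevel=-2]  = -8; Uptake = -2·Flux + CO2 + 2·Temp  [with Flux=-8, CO2=4, Temp=-12]  = -4.
Change = 28 − (-4) = 32.

32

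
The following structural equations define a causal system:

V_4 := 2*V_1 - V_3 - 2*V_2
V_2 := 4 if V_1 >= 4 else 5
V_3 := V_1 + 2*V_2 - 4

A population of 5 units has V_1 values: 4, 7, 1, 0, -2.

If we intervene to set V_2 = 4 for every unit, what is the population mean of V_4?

-10

Under do(V_2=4), V_2's equation is replaced by V_2=4 for every unit. Per-unit V_4: -8, -5, -11, -12, -14. Mean = -10.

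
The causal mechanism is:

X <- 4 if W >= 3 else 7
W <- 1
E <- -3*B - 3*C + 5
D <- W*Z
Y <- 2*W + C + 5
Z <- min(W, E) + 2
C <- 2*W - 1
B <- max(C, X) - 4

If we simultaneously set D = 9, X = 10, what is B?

Under do(D = 9, X = 10), each intervened variable's structural equation is replaced by its fixed value.
C = 2*W - 1  [with W=1]  = 1
B = max(C, X) - 4  [with C=1, X=10]  = 6

6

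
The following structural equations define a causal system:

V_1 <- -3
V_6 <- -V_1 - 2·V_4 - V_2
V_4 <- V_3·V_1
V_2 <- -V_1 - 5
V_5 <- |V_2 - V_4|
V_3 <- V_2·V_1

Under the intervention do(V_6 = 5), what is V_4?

do(V_6=5) replaces the equation V_6 <- -V_1 - 2·V_4 - V_2 with the constant V_6 = 5.
No directed path runs from V_6 to V_4, so V_4 keeps its natural value.
V_2 = -V_1 - 5  [with V_1=-3]  = -2
V_3 = V_2·V_1  [with V_2=-2, V_1=-3]  = 6
V_4 = V_3·V_1  [with V_3=6, V_1=-3]  = -18

-18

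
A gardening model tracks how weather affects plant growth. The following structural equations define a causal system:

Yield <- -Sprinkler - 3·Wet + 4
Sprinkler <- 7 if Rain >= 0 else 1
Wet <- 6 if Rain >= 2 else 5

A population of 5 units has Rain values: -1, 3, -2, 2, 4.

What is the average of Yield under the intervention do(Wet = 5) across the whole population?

Every unit gets Wet=5 under the intervention. Yield values become -12, -18, -12, -18, -18; E[Yield|do(Wet=5)] = -15.6.

-15.6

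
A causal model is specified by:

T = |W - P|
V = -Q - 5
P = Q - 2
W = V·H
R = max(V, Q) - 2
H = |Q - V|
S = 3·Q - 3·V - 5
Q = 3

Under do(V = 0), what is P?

1

Under do(V=0), the mechanism V = -Q - 5 is discarded; V is fixed at 0.
No directed path runs from V to P, so P keeps its natural value.
P = Q - 2  [with Q=3]  = 1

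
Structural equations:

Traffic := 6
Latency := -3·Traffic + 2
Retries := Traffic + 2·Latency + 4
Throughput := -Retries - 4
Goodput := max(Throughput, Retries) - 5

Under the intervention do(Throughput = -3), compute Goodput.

Intervening sets Throughput = -3 and removes its equation (Throughput := -Retries - 4).
Latency = -3·Traffic + 2  [with Traffic=6]  = -16
Retries = Traffic + 2·Latency + 4  [with Traffic=6, Latency=-16]  = -22
Goodput = max(Throughput, Retries) - 5  [with Throughput=-3, Retries=-22]  = -8

-8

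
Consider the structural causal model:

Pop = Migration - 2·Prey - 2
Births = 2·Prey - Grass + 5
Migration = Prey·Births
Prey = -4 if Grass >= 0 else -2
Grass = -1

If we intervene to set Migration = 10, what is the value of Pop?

12

Intervening sets Migration = 10 and removes its equation (Migration = Prey·Births).
Prey = -4 if Grass >= 0 else -2  [with Grass=-1]  = -2
Pop = Migration - 2·Prey - 2  [with Migration=10, Prey=-2]  = 12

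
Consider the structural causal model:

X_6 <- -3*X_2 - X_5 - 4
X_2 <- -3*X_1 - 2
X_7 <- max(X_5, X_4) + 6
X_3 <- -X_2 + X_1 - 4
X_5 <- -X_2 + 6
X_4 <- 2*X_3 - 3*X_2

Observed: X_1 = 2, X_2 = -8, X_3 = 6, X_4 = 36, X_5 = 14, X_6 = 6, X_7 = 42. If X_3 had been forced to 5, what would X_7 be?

40

The intervention breaks the incoming arrows to X_3: X_3 <- -X_2 + X_1 - 4 no longer applies, and X_3 = 5.
X_2 = -3*X_1 - 2  [with X_1=2]  = -8
X_4 = 2*X_3 - 3*X_2  [with X_3=5, X_2=-8]  = 34
X_5 = -X_2 + 6  [with X_2=-8]  = 14
X_7 = max(X_5, X_4) + 6  [with X_5=14, X_4=34]  = 40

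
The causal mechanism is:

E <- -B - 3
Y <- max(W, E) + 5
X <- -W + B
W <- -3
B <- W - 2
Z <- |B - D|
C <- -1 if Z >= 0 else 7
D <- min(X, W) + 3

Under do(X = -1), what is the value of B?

-5

Under do(X=-1), the mechanism X <- -W + B is discarded; X is fixed at -1.
Since B is not a descendant of the intervened variable, it is unaffected.
B = W - 2  [with W=-3]  = -5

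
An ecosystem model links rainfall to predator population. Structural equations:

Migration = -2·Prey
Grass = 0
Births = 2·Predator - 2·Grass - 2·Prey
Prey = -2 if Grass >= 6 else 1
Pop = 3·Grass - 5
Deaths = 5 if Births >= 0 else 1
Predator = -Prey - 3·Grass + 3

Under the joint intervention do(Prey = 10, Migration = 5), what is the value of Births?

-34

The joint intervention fixes Prey = 10, Migration = 5, removing each variable's own equation.
Predator = -Prey - 3·Grass + 3  [with Prey=10, Grass=0]  = -7
Births = 2·Predator - 2·Grass - 2·Prey  [with Predator=-7, Grass=0, Prey=10]  = -34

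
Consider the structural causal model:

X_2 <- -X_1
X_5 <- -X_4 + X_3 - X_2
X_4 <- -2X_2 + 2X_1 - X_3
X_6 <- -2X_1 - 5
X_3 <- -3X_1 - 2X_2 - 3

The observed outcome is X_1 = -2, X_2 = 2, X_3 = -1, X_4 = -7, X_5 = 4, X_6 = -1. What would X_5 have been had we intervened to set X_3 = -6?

-6

do(X_3=-6) replaces the equation X_3 <- -3X_1 - 2X_2 - 3 with the constant X_3 = -6.
X_2 = -X_1  [with X_1=-2]  = 2
X_4 = -2X_2 + 2X_1 - X_3  [with X_2=2, X_1=-2, X_3=-6]  = -2
X_5 = -X_4 + X_3 - X_2  [with X_4=-2, X_3=-6, X_2=2]  = -6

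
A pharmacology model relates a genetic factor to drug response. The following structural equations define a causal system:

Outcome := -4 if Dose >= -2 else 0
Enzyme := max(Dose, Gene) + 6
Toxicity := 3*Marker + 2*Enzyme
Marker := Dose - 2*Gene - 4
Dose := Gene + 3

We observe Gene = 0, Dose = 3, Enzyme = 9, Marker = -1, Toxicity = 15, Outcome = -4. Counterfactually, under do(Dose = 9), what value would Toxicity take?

45

do(Dose=9) replaces the equation Dose := Gene + 3 with the constant Dose = 9.
Enzyme = max(Dose, Gene) + 6  [with Dose=9, Gene=0]  = 15
Marker = Dose - 2*Gene - 4  [with Dose=9, Gene=0]  = 5
Toxicity = 3*Marker + 2*Enzyme  [with Marker=5, Enzyme=15]  = 45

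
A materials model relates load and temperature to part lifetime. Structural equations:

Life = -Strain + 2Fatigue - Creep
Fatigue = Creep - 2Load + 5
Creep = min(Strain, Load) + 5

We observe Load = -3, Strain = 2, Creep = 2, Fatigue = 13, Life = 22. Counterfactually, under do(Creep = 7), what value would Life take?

27

do(Creep=7) replaces the equation Creep = min(Strain, Load) + 5 with the constant Creep = 7.
Fatigue = Creep - 2Load + 5  [with Creep=7, Load=-3]  = 18
Life = -Strain + 2Fatigue - Creep  [with Strain=2, Fatigue=18, Creep=7]  = 27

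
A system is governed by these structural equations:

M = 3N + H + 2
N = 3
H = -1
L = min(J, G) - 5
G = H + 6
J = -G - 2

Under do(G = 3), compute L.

The intervention breaks the incoming arrows to G: G = H + 6 no longer applies, and G = 3.
J = -G - 2  [with G=3]  = -5
L = min(J, G) - 5  [with J=-5, G=3]  = -10

-10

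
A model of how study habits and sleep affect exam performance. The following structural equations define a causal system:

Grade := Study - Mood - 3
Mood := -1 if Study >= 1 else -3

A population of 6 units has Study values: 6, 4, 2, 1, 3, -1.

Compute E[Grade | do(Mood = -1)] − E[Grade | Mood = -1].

-0.7

do(Mood=-1) breaks Mood's dependence on Study. With Mood=-1 fixed, Grade across the units is 4, 2, 0, -1, 1, -3, mean 0.5.
Observing Mood=-1 restricts to units where Mood's equation naturally yields -1: Study ∈ {6, 4, 2, 1, 3}. In that subpopulation Grade = 4, 2, 0, -1, 1, mean 1.2.
Difference = 0.5 − 1.2 = -0.7.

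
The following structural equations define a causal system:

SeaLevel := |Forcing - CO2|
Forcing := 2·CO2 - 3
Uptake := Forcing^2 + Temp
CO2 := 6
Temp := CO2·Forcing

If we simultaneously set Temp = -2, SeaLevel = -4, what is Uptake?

79

Setting Temp = -2, SeaLevel = -4 by intervention discards those variables' equations.
Forcing = 2·CO2 - 3  [with CO2=6]  = 9
Uptake = Forcing^2 + Temp  [with Forcing=9, Temp=-2]  = 79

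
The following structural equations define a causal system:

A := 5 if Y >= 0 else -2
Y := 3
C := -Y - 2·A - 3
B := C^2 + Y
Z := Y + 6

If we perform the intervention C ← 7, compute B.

The intervention breaks the incoming arrows to C: C := -Y - 2·A - 3 no longer applies, and C = 7.
B = C^2 + Y  [with C=7, Y=3]  = 52

52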